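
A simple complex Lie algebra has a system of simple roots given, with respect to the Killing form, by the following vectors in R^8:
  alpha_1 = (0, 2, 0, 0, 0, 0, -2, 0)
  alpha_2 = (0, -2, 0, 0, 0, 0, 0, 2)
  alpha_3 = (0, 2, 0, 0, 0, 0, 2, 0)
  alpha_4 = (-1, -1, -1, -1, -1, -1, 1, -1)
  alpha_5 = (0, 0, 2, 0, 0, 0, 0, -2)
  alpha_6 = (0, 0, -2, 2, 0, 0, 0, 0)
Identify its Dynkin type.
E_6

Compute the Cartan integers a_ij = 2(alpha_i, alpha_j)/(alpha_j, alpha_j); the resulting 6x6 Cartan matrix is
[[2, -1, 0, -1, 0, 0], [-1, 2, -1, 0, -1, 0], [0, -1, 2, 0, 0, 0], [-1, 0, 0, 2, 0, 0], [0, -1, 0, 0, 2, -1], [0, 0, 0, 0, -1, 2]].
All simple roots have the same length, so the diagram is simply laced. The associated Dynkin diagram is a chain of 5 nodes with one extra node attached to the third node from one end (E_6), so the type is E_6.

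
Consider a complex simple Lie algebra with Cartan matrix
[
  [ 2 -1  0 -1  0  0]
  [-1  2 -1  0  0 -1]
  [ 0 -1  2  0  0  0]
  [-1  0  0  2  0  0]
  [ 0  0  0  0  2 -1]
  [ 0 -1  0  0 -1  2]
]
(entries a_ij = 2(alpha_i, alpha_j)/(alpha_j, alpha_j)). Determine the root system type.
E_6

The matrix has rank 6 with 2's on the diagonal. Reading the off-diagonal entries as Dynkin edges (a single edge where a_ij = a_ji = -1; a double or triple edge where a_ij * a_ji = 2 or 3), the diagram is a chain of 5 nodes with one extra node attached to the third node from one end (E_6). One simple-root ordering that puts it in standard form is (alpha_5, alpha_3, alpha_6, alpha_2, alpha_1, alpha_4). So the algebra is type E_6.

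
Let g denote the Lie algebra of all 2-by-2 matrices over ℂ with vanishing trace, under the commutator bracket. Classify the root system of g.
This is sl(2), which has dimension 2^2 - 1 = 3 and rank 2 - 1 = 1 (a Cartan subalgebra is the diagonal traceless matrices). In the classification of classical Lie algebras, the special linear algebra sl(n+1) has type A_n; here n = 1, so the Dynkin diagram is a chain of 1 nodes with single edges (A_1). Hence the type is A_1.

A_1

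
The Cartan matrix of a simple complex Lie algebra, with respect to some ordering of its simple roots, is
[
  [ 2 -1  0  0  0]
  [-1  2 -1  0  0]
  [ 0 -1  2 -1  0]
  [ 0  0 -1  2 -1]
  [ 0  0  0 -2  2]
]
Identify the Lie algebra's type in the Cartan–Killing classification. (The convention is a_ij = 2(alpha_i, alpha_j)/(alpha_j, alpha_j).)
C5

The matrix has rank 5 with 2's on the diagonal. Reading the off-diagonal entries as Dynkin edges (a single edge where a_ij = a_ji = -1; a double or triple edge where a_ij * a_ji = 2 or 3), the diagram is a chain of 5 nodes with a double edge at one end; the terminal node there is the unique long simple root (C_5). One simple-root ordering that puts it in standard form is (alpha_1, alpha_2, alpha_3, alpha_4, alpha_5). So the algebra is type C_5, i.e. sp(10).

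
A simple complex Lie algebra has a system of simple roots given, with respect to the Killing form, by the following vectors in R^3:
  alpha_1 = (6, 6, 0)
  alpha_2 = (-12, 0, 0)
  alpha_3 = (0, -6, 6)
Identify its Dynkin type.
C_3 (sp(6))

Compute the Cartan integers a_ij = 2(alpha_i, alpha_j)/(alpha_j, alpha_j); the resulting 3x3 Cartan matrix is
[[2, -1, -1], [-2, 2, 0], [-1, 0, 2]].
The roots have two lengths (squared-length ratio 2:1); the short ones are alpha_{1,3}. The associated Dynkin diagram is a chain of 3 nodes with a double edge at one end; the terminal node there is the unique long simple root (C_3), so the type is C_3 (the algebra sp(6)).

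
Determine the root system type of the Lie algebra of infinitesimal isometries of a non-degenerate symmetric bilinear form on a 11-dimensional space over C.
type B_5

This is so(11) with 11 odd, which has dimension 11(11-1)/2 = 55 and rank (11-1)/2 = 5. In the classification of classical Lie algebras, the orthogonal algebra so(2n+1) in an odd number of variables has type B_n; here n = 5, so the Dynkin diagram is a chain of 5 nodes with a double edge at one end; the terminal node there is the unique short simple root (B_5). Hence the type is B_5.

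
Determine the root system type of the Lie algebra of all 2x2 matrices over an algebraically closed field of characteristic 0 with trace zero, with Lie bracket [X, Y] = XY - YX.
A_1 (sl(2))

This is sl(2), which has dimension 2^2 - 1 = 3 and rank 2 - 1 = 1 (a Cartan subalgebra is the diagonal traceless matrices). In the classification of classical Lie algebras, the special linear algebra sl(n+1) has type A_n; here n = 1, so the Dynkin diagram is a chain of 1 nodes with single edges (A_1). Hence the type is A_1.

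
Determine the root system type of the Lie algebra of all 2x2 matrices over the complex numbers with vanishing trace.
This is sl(2), which has dimension 2^2 - 1 = 3 and rank 2 - 1 = 1 (a Cartan subalgebra is the diagonal traceless matrices). In the classification of classical Lie algebras, the special linear algebra sl(n+1) has type A_n; here n = 1, so the Dynkin diagram is a chain of 1 nodes with single edges (A_1). Hence the type is A_1.

A_1 (sl(2))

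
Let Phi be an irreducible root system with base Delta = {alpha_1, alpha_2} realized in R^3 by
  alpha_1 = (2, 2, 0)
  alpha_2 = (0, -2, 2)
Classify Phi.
Compute the Cartan integers a_ij = 2(alpha_i, alpha_j)/(alpha_j, alpha_j); the resulting 2x2 Cartan matrix is
[[2, -1], [-1, 2]].
All simple roots have the same length, so the diagram is simply laced. The associated Dynkin diagram is a chain of 2 nodes with single edges (A_2), so the type is A_2 (the algebra sl(3)).

A_2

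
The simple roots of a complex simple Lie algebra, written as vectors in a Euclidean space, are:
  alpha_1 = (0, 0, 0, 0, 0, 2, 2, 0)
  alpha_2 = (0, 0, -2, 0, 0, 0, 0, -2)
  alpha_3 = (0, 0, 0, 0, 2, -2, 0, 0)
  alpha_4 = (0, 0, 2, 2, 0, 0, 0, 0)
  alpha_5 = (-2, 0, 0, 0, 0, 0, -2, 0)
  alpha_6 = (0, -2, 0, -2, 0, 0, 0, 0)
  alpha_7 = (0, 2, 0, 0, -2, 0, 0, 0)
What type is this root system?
Compute the Cartan integers a_ij = 2(alpha_i, alpha_j)/(alpha_j, alpha_j); the resulting 7x7 Cartan matrix is
[[2, 0, -1, 0, -1, 0, 0], [0, 2, 0, -1, 0, 0, 0], [-1, 0, 2, 0, 0, 0, -1], [0, -1, 0, 2, 0, -1, 0], [-1, 0, 0, 0, 2, 0, 0], [0, 0, 0, -1, 0, 2, -1], [0, 0, -1, 0, 0, -1, 2]].
All simple roots have the same length, so the diagram is simply laced. The associated Dynkin diagram is a chain of 7 nodes with single edges (A_7), so the type is A_7 (the algebra sl(8)).

A_7 (sl(8))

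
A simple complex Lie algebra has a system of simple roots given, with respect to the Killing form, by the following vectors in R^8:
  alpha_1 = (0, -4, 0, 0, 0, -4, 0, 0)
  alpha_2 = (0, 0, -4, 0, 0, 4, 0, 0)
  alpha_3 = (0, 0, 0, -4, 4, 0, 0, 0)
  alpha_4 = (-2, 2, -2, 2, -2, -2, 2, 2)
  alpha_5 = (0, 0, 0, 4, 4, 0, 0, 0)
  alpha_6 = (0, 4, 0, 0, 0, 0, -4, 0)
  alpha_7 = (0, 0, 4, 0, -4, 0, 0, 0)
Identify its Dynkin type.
Compute the Cartan integers a_ij = 2(alpha_i, alpha_j)/(alpha_j, alpha_j); the resulting 7x7 Cartan matrix is
[[2, -1, 0, 0, 0, -1, 0], [-1, 2, 0, 0, 0, 0, -1], [0, 0, 2, -1, 0, 0, -1], [0, 0, -1, 2, 0, 0, 0], [0, 0, 0, 0, 2, 0, -1], [-1, 0, 0, 0, 0, 2, 0], [0, -1, -1, 0, -1, 0, 2]].
All simple roots have the same length, so the diagram is simply laced. The associated Dynkin diagram is a chain of 6 nodes with one extra node attached to the third node from one end (E_7), so the type is E_7.

E_7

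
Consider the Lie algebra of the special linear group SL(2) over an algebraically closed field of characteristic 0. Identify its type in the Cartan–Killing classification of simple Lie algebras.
This is sl(2), which has dimension 2^2 - 1 = 3 and rank 2 - 1 = 1 (a Cartan subalgebra is the diagonal traceless matrices). In the classification of classical Lie algebras, the special linear algebra sl(n+1) has type A_n; here n = 1, so the Dynkin diagram is a chain of 1 nodes with single edges (A_1). Hence the type is A_1.

A_1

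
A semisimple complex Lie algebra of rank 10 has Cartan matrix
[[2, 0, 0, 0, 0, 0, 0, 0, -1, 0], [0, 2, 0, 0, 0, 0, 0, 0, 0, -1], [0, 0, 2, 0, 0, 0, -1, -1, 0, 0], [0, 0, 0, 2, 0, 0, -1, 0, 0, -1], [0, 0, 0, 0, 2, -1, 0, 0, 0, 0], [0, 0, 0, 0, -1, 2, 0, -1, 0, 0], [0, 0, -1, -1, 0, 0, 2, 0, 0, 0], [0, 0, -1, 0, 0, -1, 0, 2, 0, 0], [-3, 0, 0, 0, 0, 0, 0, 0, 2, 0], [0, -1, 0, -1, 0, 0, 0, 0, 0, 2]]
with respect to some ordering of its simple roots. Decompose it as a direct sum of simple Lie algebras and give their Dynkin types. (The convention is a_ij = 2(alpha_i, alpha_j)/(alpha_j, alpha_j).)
The diagram associated to this matrix has two connected components: the simple roots {alpha_2, alpha_3, alpha_4, alpha_5, alpha_6, alpha_7, alpha_8, alpha_10} form a chain of 8 nodes with single edges (A_8), and {alpha_1, alpha_9} form two nodes joined by a triple edge (G_2). A semisimple Lie algebra decomposes uniquely as the direct sum of simple ideals, one per connected component of its Dynkin diagram, so g ≅ A_8 ⊕ G_2 (dimension 80 + 14 = 94).

A_8 (sl(9)) ⊕ G_2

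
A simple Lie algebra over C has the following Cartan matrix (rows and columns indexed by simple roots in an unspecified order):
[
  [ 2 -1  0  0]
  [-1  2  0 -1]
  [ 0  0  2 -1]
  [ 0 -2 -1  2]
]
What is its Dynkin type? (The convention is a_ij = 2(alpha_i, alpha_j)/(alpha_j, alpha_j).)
type F_4

The matrix has rank 4 with 2's on the diagonal. Reading the off-diagonal entries as Dynkin edges (a single edge where a_ij = a_ji = -1; a double or triple edge where a_ij * a_ji = 2 or 3), the diagram is a chain of 4 nodes with a double edge between the middle two (F_4). One simple-root ordering that puts it in standard form is (alpha_3, alpha_4, alpha_2, alpha_1). So the algebra is type F_4.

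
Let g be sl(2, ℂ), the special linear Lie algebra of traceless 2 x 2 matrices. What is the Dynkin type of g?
This is sl(2), which has dimension 2^2 - 1 = 3 and rank 2 - 1 = 1 (a Cartan subalgebra is the diagonal traceless matrices). In the classification of classical Lie algebras, the special linear algebra sl(n+1) has type A_n; here n = 1, so the Dynkin diagram is a chain of 1 nodes with single edges (A_1). Hence the type is A_1.

A_1 (sl(2))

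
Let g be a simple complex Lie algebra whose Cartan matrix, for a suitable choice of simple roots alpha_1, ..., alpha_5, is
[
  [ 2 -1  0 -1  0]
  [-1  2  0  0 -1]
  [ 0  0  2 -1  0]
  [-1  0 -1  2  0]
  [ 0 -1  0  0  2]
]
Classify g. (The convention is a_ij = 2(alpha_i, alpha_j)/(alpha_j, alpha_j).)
A5

The matrix has rank 5 with 2's on the diagonal. Reading the off-diagonal entries as Dynkin edges (a single edge where a_ij = a_ji = -1; a double or triple edge where a_ij * a_ji = 2 or 3), the diagram is a chain of 5 nodes with single edges (A_5). One simple-root ordering that puts it in standard form is (alpha_3, alpha_4, alpha_1, alpha_2, alpha_5). So the algebra is type A_5, i.e. sl(6).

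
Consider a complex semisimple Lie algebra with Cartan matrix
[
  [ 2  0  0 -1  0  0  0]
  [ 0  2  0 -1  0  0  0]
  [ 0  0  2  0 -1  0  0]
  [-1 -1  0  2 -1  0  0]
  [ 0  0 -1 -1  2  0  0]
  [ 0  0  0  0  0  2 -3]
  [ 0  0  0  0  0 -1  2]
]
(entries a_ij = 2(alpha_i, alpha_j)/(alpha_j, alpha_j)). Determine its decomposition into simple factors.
type D_5 + type G_2

The diagram associated to this matrix has two connected components: the simple roots {alpha_1, alpha_2, alpha_3, alpha_4, alpha_5} form a chain of 3 nodes with a fork of two nodes at one end (D_5), and {alpha_6, alpha_7} form two nodes joined by a triple edge (G_2). A semisimple Lie algebra decomposes uniquely as the direct sum of simple ideals, one per connected component of its Dynkin diagram, so g ≅ D_5 ⊕ G_2 (dimension 45 + 14 = 59).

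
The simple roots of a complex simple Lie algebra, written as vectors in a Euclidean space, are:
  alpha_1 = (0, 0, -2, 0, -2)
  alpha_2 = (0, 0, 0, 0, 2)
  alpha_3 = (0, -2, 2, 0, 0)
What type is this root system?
Compute the Cartan integers a_ij = 2(alpha_i, alpha_j)/(alpha_j, alpha_j); the resulting 3x3 Cartan matrix is
[[2, -2, -1], [-1, 2, 0], [-1, 0, 2]].
The roots have two lengths (squared-length ratio 2:1); the short ones are alpha_{2}. The associated Dynkin diagram is a chain of 3 nodes with a double edge at one end; the terminal node there is the unique short simple root (B_3), so the type is B_3 (the algebra so(7)).

B3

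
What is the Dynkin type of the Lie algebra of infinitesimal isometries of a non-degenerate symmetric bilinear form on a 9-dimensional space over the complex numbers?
This is so(9) with 9 odd, which has dimension 9(9-1)/2 = 36 and rank (9-1)/2 = 4. In the classification of classical Lie algebras, the orthogonal algebra so(2n+1) in an odd number of variables has type B_n; here n = 4, so the Dynkin diagram is a chain of 4 nodes with a double edge at one end; the terminal node there is the unique short simple root (B_4). Hence the type is B_4.

B_4 (so(9))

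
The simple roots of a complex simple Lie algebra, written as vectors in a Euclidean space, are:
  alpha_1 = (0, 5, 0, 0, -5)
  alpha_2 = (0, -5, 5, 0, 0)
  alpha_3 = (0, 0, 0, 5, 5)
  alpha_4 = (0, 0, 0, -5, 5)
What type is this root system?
Compute the Cartan integers a_ij = 2(alpha_i, alpha_j)/(alpha_j, alpha_j); the resulting 4x4 Cartan matrix is
[[2, -1, -1, -1], [-1, 2, 0, 0], [-1, 0, 2, 0], [-1, 0, 0, 2]].
All simple roots have the same length, so the diagram is simply laced. The associated Dynkin diagram is a chain of 2 nodes with a fork of two nodes at one end (D_4), so the type is D_4 (the algebra so(8)).

D4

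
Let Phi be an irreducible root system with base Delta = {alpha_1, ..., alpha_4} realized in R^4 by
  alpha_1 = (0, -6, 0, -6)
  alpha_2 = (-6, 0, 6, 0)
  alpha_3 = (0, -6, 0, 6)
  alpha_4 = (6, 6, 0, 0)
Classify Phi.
Compute the Cartan integers a_ij = 2(alpha_i, alpha_j)/(alpha_j, alpha_j); the resulting 4x4 Cartan matrix is
[[2, 0, 0, -1], [0, 2, 0, -1], [0, 0, 2, -1], [-1, -1, -1, 2]].
All simple roots have the same length, so the diagram is simply laced. The associated Dynkin diagram is a chain of 2 nodes with a fork of two nodes at one end (D_4), so the type is D_4 (the algebra so(8)).

D_4 (so(8))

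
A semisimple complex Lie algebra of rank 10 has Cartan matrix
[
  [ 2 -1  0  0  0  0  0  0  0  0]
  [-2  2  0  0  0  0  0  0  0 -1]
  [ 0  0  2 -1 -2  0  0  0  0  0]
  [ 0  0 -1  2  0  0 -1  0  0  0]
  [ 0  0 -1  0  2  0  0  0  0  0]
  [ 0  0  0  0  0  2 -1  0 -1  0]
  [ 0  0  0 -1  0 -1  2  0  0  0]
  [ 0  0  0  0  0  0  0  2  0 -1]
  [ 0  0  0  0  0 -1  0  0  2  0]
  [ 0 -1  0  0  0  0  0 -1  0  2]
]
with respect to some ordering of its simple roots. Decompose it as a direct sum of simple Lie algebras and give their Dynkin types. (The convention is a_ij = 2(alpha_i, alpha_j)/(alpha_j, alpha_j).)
The diagram associated to this matrix has two connected components: the simple roots {alpha_1, alpha_2, alpha_8, alpha_10} form a chain of 4 nodes with a double edge at one end; the terminal node there is the unique short simple root (B_4), and {alpha_3, alpha_4, alpha_5, alpha_6, alpha_7, alpha_9} form a chain of 6 nodes with a double edge at one end; the terminal node there is the unique short simple root (B_6). A semisimple Lie algebra decomposes uniquely as the direct sum of simple ideals, one per connected component of its Dynkin diagram, so g ≅ B_4 ⊕ B_6 (dimension 36 + 78 = 114).

B4 ⊕ B6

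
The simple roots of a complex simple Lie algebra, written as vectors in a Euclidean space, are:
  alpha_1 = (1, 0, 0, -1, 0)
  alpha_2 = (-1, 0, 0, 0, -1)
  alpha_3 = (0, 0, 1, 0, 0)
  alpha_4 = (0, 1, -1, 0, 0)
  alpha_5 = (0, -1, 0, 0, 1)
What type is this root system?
Compute the Cartan integers a_ij = 2(alpha_i, alpha_j)/(alpha_j, alpha_j); the resulting 5x5 Cartan matrix is
[[2, -1, 0, 0, 0], [-1, 2, 0, 0, -1], [0, 0, 2, -1, 0], [0, 0, -2, 2, -1], [0, -1, 0, -1, 2]].
The roots have two lengths (squared-length ratio 2:1); the short ones are alpha_{3}. The associated Dynkin diagram is a chain of 5 nodes with a double edge at one end; the terminal node there is the unique short simple root (B_5), so the type is B_5 (the algebra so(11)).

B_5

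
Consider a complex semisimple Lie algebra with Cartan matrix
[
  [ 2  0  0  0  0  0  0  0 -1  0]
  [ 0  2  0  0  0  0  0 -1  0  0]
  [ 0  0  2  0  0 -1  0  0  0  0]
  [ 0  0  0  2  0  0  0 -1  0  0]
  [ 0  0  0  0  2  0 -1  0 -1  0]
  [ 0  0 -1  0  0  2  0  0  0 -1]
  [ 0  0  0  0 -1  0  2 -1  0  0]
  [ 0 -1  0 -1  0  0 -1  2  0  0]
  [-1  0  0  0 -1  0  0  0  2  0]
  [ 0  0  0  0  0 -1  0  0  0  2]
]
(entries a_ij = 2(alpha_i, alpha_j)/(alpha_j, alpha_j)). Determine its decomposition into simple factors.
A_3 (sl(4)) ⊕ D_7 (so(14))

The diagram associated to this matrix has two connected components: the simple roots {alpha_3, alpha_6, alpha_10} form a chain of 3 nodes with single edges (A_3), and {alpha_1, alpha_2, alpha_4, alpha_5, alpha_7, alpha_8, alpha_9} form a chain of 5 nodes with a fork of two nodes at one end (D_7). A semisimple Lie algebra decomposes uniquely as the direct sum of simple ideals, one per connected component of its Dynkin diagram, so g ≅ A_3 ⊕ D_7 (dimension 15 + 91 = 106).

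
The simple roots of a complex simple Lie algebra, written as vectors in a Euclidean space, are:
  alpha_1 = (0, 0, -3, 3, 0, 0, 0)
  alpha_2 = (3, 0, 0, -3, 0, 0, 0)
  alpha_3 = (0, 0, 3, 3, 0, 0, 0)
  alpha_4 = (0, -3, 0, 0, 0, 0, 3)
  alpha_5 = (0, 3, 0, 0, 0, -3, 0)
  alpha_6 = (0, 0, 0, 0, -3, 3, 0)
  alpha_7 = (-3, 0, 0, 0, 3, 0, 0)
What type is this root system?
Compute the Cartan integers a_ij = 2(alpha_i, alpha_j)/(alpha_j, alpha_j); the resulting 7x7 Cartan matrix is
[[2, -1, 0, 0, 0, 0, 0], [-1, 2, -1, 0, 0, 0, -1], [0, -1, 2, 0, 0, 0, 0], [0, 0, 0, 2, -1, 0, 0], [0, 0, 0, -1, 2, -1, 0], [0, 0, 0, 0, -1, 2, -1], [0, -1, 0, 0, 0, -1, 2]].
All simple roots have the same length, so the diagram is simply laced. The associated Dynkin diagram is a chain of 5 nodes with a fork of two nodes at one end (D_7), so the type is D_7 (the algebra so(14)).

type D_7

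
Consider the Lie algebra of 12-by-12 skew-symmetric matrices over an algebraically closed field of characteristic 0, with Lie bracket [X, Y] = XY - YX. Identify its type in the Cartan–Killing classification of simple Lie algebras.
This is so(12) with 12 even, which has dimension 12(12-1)/2 = 66 and rank 12/2 = 6. In the classification of classical Lie algebras, the orthogonal algebra so(2n) in an even number of variables has type D_n; here n = 6, so the Dynkin diagram is a chain of 4 nodes with a fork of two nodes at one end (D_6). Hence the type is D_6.

type D_6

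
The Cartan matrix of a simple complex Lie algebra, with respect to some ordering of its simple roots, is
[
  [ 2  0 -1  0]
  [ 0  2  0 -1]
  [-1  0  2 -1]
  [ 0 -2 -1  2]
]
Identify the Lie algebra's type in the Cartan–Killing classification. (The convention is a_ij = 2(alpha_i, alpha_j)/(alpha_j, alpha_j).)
The matrix has rank 4 with 2's on the diagonal. Reading the off-diagonal entries as Dynkin edges (a single edge where a_ij = a_ji = -1; a double or triple edge where a_ij * a_ji = 2 or 3), the diagram is a chain of 4 nodes with a double edge at one end; the terminal node there is the unique short simple root (B_4). One simple-root ordering that puts it in standard form is (alpha_1, alpha_3, alpha_4, alpha_2). So the algebra is type B_4, i.e. so(9).

type B_4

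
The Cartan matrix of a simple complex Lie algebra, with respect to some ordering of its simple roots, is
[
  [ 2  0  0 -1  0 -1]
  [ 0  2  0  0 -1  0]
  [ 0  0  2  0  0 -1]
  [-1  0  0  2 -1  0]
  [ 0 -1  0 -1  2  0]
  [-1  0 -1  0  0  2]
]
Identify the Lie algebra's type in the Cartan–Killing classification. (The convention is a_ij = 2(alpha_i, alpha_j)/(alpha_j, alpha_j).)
The matrix has rank 6 with 2's on the diagonal. Reading the off-diagonal entries as Dynkin edges (a single edge where a_ij = a_ji = -1; a double or triple edge where a_ij * a_ji = 2 or 3), the diagram is a chain of 6 nodes with single edges (A_6). One simple-root ordering that puts it in standard form is (alpha_3, alpha_6, alpha_1, alpha_4, alpha_5, alpha_2). So the algebra is type A_6, i.e. sl(7).

A6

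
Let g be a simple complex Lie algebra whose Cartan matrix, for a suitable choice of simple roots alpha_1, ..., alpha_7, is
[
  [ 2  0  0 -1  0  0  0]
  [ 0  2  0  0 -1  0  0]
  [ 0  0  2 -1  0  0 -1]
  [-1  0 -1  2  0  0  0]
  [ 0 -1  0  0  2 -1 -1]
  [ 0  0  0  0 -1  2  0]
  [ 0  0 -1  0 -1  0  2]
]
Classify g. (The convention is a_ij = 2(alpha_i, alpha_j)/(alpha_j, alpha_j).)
The matrix has rank 7 with 2's on the diagonal. Reading the off-diagonal entries as Dynkin edges (a single edge where a_ij = a_ji = -1; a double or triple edge where a_ij * a_ji = 2 or 3), the diagram is a chain of 5 nodes with a fork of two nodes at one end (D_7). One simple-root ordering that puts it in standard form is (alpha_1, alpha_4, alpha_3, alpha_7, alpha_5, alpha_2, alpha_6). So the algebra is type D_7, i.e. so(14).

D_7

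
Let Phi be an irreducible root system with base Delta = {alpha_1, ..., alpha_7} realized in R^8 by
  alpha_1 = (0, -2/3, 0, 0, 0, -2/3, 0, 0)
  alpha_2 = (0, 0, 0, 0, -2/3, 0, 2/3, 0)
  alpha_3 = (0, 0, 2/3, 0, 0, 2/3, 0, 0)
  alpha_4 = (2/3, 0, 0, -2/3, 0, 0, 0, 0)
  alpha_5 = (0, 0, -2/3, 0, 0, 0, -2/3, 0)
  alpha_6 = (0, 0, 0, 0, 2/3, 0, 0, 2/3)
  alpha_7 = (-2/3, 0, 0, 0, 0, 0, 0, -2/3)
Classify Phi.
Compute the Cartan integers a_ij = 2(alpha_i, alpha_j)/(alpha_j, alpha_j); the resulting 7x7 Cartan matrix is
[[2, 0, -1, 0, 0, 0, 0], [0, 2, 0, 0, -1, -1, 0], [-1, 0, 2, 0, -1, 0, 0], [0, 0, 0, 2, 0, 0, -1], [0, -1, -1, 0, 2, 0, 0], [0, -1, 0, 0, 0, 2, -1], [0, 0, 0, -1, 0, -1, 2]].
All simple roots have the same length, so the diagram is simply laced. The associated Dynkin diagram is a chain of 7 nodes with single edges (A_7), so the type is A_7 (the algebra sl(8)).

type A_7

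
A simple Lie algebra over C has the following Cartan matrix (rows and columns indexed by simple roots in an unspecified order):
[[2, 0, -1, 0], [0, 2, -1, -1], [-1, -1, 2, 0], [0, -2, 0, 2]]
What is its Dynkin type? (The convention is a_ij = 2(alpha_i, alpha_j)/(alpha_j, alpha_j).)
C4

The matrix has rank 4 with 2's on the diagonal. Reading the off-diagonal entries as Dynkin edges (a single edge where a_ij = a_ji = -1; a double or triple edge where a_ij * a_ji = 2 or 3), the diagram is a chain of 4 nodes with a double edge at one end; the terminal node there is the unique long simple root (C_4). One simple-root ordering that puts it in standard form is (alpha_1, alpha_3, alpha_2, alpha_4). So the algebra is type C_4, i.e. sp(8).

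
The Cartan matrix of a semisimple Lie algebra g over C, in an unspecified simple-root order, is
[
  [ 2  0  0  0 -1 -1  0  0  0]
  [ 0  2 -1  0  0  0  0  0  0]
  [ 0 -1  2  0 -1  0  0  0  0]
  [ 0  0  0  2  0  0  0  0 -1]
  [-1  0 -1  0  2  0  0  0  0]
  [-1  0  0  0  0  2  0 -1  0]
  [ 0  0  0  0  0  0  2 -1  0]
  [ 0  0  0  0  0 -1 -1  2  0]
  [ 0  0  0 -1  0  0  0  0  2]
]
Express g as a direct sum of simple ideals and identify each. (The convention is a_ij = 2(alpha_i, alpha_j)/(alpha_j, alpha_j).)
A_2 (sl(3)) ⊕ A_7 (sl(8))

The diagram associated to this matrix has two connected components: the simple roots {alpha_4, alpha_9} form a chain of 2 nodes with single edges (A_2), and {alpha_1, alpha_2, alpha_3, alpha_5, alpha_6, alpha_7, alpha_8} form a chain of 7 nodes with single edges (A_7). A semisimple Lie algebra decomposes uniquely as the direct sum of simple ideals, one per connected component of its Dynkin diagram, so g ≅ A_2 ⊕ A_7 (dimension 8 + 63 = 71).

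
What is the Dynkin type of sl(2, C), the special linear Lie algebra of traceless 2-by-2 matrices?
A_1

This is sl(2), which has dimension 2^2 - 1 = 3 and rank 2 - 1 = 1 (a Cartan subalgebra is the diagonal traceless matrices). In the classification of classical Lie algebras, the special linear algebra sl(n+1) has type A_n; here n = 1, so the Dynkin diagram is a chain of 1 nodes with single edges (A_1). Hence the type is A_1.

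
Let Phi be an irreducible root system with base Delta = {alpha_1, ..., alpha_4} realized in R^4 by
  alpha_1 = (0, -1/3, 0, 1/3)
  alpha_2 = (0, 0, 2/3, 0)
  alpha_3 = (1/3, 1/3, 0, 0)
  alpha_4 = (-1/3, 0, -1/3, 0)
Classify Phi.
Compute the Cartan integers a_ij = 2(alpha_i, alpha_j)/(alpha_j, alpha_j); the resulting 4x4 Cartan matrix is
[[2, 0, -1, 0], [0, 2, 0, -2], [-1, 0, 2, -1], [0, -1, -1, 2]].
The roots have two lengths (squared-length ratio 2:1); the short ones are alpha_{1,3,4}. The associated Dynkin diagram is a chain of 4 nodes with a double edge at one end; the terminal node there is the unique long simple root (C_4), so the type is C_4 (the algebra sp(8)).

type C_4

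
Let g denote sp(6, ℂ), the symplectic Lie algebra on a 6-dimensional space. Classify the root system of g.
C_3 (sp(6))

This is sp(6), which has dimension 6(6+1)/2 = 21 and rank 6/2 = 3. In the classification of classical Lie algebras, the symplectic algebra sp(2n) has type C_n; here n = 3, so the Dynkin diagram is a chain of 3 nodes with a double edge at one end; the terminal node there is the unique long simple root (C_3). Hence the type is C_3.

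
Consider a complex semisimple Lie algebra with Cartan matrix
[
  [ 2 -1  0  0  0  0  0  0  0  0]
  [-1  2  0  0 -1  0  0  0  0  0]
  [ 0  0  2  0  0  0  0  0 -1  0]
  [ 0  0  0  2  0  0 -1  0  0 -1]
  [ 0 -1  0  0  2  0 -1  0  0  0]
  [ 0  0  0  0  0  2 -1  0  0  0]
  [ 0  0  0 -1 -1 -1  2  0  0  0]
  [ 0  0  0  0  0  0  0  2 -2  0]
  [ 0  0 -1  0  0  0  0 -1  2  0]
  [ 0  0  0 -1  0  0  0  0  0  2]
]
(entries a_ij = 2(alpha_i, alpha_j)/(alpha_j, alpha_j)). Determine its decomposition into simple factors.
type C_3 ⊕ type E_7

The diagram associated to this matrix has two connected components: the simple roots {alpha_3, alpha_8, alpha_9} form a chain of 3 nodes with a double edge at one end; the terminal node there is the unique long simple root (C_3), and {alpha_1, alpha_2, alpha_4, alpha_5, alpha_6, alpha_7, alpha_10} form a chain of 6 nodes with one extra node attached to the third node from one end (E_7). A semisimple Lie algebra decomposes uniquely as the direct sum of simple ideals, one per connected component of its Dynkin diagram, so g ≅ C_3 ⊕ E_7 (dimension 21 + 133 = 154).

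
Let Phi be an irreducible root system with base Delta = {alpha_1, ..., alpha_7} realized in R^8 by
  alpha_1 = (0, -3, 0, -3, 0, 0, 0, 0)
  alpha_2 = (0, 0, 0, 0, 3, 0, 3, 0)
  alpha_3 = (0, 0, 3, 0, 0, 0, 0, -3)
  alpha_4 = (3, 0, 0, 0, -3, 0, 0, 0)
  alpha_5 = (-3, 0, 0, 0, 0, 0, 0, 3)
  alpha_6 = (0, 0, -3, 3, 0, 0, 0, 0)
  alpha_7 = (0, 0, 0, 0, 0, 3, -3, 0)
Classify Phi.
type A_7

Compute the Cartan integers a_ij = 2(alpha_i, alpha_j)/(alpha_j, alpha_j); the resulting 7x7 Cartan matrix is
[[2, 0, 0, 0, 0, -1, 0], [0, 2, 0, -1, 0, 0, -1], [0, 0, 2, 0, -1, -1, 0], [0, -1, 0, 2, -1, 0, 0], [0, 0, -1, -1, 2, 0, 0], [-1, 0, -1, 0, 0, 2, 0], [0, -1, 0, 0, 0, 0, 2]].
All simple roots have the same length, so the diagram is simply laced. The associated Dynkin diagram is a chain of 7 nodes with single edges (A_7), so the type is A_7 (the algebra sl(8)).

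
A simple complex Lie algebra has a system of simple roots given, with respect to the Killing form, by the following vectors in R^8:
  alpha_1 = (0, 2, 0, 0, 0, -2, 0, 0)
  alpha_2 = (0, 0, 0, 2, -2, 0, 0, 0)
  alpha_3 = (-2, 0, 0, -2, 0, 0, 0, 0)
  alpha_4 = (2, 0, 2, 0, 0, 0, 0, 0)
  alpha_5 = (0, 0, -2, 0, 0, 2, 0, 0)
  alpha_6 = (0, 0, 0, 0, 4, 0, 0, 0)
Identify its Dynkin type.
type C_6

Compute the Cartan integers a_ij = 2(alpha_i, alpha_j)/(alpha_j, alpha_j); the resulting 6x6 Cartan matrix is
[[2, 0, 0, 0, -1, 0], [0, 2, -1, 0, 0, -1], [0, -1, 2, -1, 0, 0], [0, 0, -1, 2, -1, 0], [-1, 0, 0, -1, 2, 0], [0, -2, 0, 0, 0, 2]].
The roots have two lengths (squared-length ratio 2:1); the short ones are alpha_{1,2,3,4,5}. The associated Dynkin diagram is a chain of 6 nodes with a double edge at one end; the terminal node there is the unique long simple root (C_6), so the type is C_6 (the algebra sp(12)).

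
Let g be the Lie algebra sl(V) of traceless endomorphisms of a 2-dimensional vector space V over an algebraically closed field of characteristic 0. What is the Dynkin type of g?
This is sl(2), which has dimension 2^2 - 1 = 3 and rank 2 - 1 = 1 (a Cartan subalgebra is the diagonal traceless matrices). In the classification of classical Lie algebras, the special linear algebra sl(n+1) has type A_n; here n = 1, so the Dynkin diagram is a chain of 1 nodes with single edges (A_1). Hence the type is A_1.

A_1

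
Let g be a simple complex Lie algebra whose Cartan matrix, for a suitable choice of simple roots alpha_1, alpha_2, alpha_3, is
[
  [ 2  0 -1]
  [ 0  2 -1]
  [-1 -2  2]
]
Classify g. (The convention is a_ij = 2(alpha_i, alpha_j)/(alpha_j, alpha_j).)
The matrix has rank 3 with 2's on the diagonal. Reading the off-diagonal entries as Dynkin edges (a single edge where a_ij = a_ji = -1; a double or triple edge where a_ij * a_ji = 2 or 3), the diagram is a chain of 3 nodes with a double edge at one end; the terminal node there is the unique short simple root (B_3). One simple-root ordering that puts it in standard form is (alpha_1, alpha_3, alpha_2). So the algebra is type B_3, i.e. so(7).

B3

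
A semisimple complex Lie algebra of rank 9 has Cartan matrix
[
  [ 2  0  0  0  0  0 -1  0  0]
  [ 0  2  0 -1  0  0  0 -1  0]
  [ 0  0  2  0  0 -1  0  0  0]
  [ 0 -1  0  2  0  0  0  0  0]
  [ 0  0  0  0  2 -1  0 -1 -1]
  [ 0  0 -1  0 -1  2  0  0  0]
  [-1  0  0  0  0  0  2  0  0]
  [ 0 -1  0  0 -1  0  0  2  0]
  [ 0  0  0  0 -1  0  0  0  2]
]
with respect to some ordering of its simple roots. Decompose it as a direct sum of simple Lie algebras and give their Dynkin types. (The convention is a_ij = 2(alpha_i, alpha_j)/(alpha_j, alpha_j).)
A2 + E7

The diagram associated to this matrix has two connected components: the simple roots {alpha_1, alpha_7} form a chain of 2 nodes with single edges (A_2), and {alpha_2, alpha_3, alpha_4, alpha_5, alpha_6, alpha_8, alpha_9} form a chain of 6 nodes with one extra node attached to the third node from one end (E_7). A semisimple Lie algebra decomposes uniquely as the direct sum of simple ideals, one per connected component of its Dynkin diagram, so g ≅ A_2 ⊕ E_7 (dimension 8 + 133 = 141).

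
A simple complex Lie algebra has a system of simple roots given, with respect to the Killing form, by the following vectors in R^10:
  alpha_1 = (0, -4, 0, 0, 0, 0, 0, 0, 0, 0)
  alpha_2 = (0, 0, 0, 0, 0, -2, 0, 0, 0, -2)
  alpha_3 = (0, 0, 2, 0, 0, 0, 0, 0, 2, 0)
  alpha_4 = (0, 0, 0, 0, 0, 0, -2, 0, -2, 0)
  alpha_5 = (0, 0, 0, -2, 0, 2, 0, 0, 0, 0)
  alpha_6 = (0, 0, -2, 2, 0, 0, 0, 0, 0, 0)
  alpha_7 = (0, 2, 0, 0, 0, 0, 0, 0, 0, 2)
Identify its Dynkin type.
C_7

Compute the Cartan integers a_ij = 2(alpha_i, alpha_j)/(alpha_j, alpha_j); the resulting 7x7 Cartan matrix is
[[2, 0, 0, 0, 0, 0, -2], [0, 2, 0, 0, -1, 0, -1], [0, 0, 2, -1, 0, -1, 0], [0, 0, -1, 2, 0, 0, 0], [0, -1, 0, 0, 2, -1, 0], [0, 0, -1, 0, -1, 2, 0], [-1, -1, 0, 0, 0, 0, 2]].
The roots have two lengths (squared-length ratio 2:1); the short ones are alpha_{2,3,4,5,6,7}. The associated Dynkin diagram is a chain of 7 nodes with a double edge at one end; the terminal node there is the unique long simple root (C_7), so the type is C_7 (the algebra sp(14)).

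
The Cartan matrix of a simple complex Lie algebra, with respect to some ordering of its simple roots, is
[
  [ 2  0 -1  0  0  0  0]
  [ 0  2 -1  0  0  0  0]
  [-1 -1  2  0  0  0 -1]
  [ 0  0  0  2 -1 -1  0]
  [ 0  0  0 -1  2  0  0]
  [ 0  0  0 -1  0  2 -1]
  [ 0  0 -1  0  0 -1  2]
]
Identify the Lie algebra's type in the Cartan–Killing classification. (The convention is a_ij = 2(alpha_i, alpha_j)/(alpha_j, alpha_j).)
type D_7

The matrix has rank 7 with 2's on the diagonal. Reading the off-diagonal entries as Dynkin edges (a single edge where a_ij = a_ji = -1; a double or triple edge where a_ij * a_ji = 2 or 3), the diagram is a chain of 5 nodes with a fork of two nodes at one end (D_7). One simple-root ordering that puts it in standard form is (alpha_5, alpha_4, alpha_6, alpha_7, alpha_3, alpha_1, alpha_2). So the algebra is type D_7, i.e. so(14).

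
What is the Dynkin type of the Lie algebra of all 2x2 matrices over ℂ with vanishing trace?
type A_1

This is sl(2), which has dimension 2^2 - 1 = 3 and rank 2 - 1 = 1 (a Cartan subalgebra is the diagonal traceless matrices). In the classification of classical Lie algebras, the special linear algebra sl(n+1) has type A_n; here n = 1, so the Dynkin diagram is a chain of 1 nodes with single edges (A_1). Hence the type is A_1.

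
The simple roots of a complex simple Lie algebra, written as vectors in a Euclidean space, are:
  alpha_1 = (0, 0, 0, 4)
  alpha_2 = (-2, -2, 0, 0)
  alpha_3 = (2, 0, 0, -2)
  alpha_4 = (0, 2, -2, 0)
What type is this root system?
C_4

Compute the Cartan integers a_ij = 2(alpha_i, alpha_j)/(alpha_j, alpha_j); the resulting 4x4 Cartan matrix is
[[2, 0, -2, 0], [0, 2, -1, -1], [-1, -1, 2, 0], [0, -1, 0, 2]].
The roots have two lengths (squared-length ratio 2:1); the short ones are alpha_{2,3,4}. The associated Dynkin diagram is a chain of 4 nodes with a double edge at one end; the terminal node there is the unique long simple root (C_4), so the type is C_4 (the algebra sp(8)).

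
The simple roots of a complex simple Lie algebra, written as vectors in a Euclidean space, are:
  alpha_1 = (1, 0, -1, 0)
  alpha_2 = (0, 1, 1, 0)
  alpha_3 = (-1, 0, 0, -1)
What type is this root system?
A_3

Compute the Cartan integers a_ij = 2(alpha_i, alpha_j)/(alpha_j, alpha_j); the resulting 3x3 Cartan matrix is
[[2, -1, -1], [-1, 2, 0], [-1, 0, 2]].
All simple roots have the same length, so the diagram is simply laced. The associated Dynkin diagram is a chain of 3 nodes with single edges (A_3), so the type is A_3 (the algebra sl(4)).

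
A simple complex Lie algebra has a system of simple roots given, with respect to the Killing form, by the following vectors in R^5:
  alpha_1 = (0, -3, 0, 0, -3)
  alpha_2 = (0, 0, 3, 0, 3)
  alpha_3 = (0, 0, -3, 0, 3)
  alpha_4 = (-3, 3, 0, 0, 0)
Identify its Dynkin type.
type D_4

Compute the Cartan integers a_ij = 2(alpha_i, alpha_j)/(alpha_j, alpha_j); the resulting 4x4 Cartan matrix is
[[2, -1, -1, -1], [-1, 2, 0, 0], [-1, 0, 2, 0], [-1, 0, 0, 2]].
All simple roots have the same length, so the diagram is simply laced. The associated Dynkin diagram is a chain of 2 nodes with a fork of two nodes at one end (D_4), so the type is D_4 (the algebra so(8)).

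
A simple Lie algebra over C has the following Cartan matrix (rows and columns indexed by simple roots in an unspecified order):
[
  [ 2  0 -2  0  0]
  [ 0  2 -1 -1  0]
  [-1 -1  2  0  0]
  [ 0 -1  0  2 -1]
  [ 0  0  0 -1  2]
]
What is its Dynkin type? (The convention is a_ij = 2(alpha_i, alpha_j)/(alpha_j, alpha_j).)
The matrix has rank 5 with 2's on the diagonal. Reading the off-diagonal entries as Dynkin edges (a single edge where a_ij = a_ji = -1; a double or triple edge where a_ij * a_ji = 2 or 3), the diagram is a chain of 5 nodes with a double edge at one end; the terminal node there is the unique long simple root (C_5). One simple-root ordering that puts it in standard form is (alpha_5, alpha_4, alpha_2, alpha_3, alpha_1). So the algebra is type C_5, i.e. sp(10).

C5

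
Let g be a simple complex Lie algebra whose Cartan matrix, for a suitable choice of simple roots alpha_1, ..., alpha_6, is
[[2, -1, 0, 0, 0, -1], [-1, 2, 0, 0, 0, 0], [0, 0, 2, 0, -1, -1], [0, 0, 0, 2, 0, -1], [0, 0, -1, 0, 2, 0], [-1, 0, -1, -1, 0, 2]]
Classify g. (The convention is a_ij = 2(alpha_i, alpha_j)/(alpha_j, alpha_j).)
The matrix has rank 6 with 2's on the diagonal. Reading the off-diagonal entries as Dynkin edges (a single edge where a_ij = a_ji = -1; a double or triple edge where a_ij * a_ji = 2 or 3), the diagram is a chain of 5 nodes with one extra node attached to the third node from one end (E_6). One simple-root ordering that puts it in standard form is (alpha_5, alpha_4, alpha_3, alpha_6, alpha_1, alpha_2). So the algebra is type E_6.

E_6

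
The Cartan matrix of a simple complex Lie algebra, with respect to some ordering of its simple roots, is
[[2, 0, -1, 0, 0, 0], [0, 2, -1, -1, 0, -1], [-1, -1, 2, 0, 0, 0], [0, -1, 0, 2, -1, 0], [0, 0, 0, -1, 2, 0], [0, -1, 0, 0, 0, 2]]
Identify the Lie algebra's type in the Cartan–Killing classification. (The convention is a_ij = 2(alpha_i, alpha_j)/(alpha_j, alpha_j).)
E_6

The matrix has rank 6 with 2's on the diagonal. Reading the off-diagonal entries as Dynkin edges (a single edge where a_ij = a_ji = -1; a double or triple edge where a_ij * a_ji = 2 or 3), the diagram is a chain of 5 nodes with one extra node attached to the third node from one end (E_6). One simple-root ordering that puts it in standard form is (alpha_1, alpha_6, alpha_3, alpha_2, alpha_4, alpha_5). So the algebra is type E_6.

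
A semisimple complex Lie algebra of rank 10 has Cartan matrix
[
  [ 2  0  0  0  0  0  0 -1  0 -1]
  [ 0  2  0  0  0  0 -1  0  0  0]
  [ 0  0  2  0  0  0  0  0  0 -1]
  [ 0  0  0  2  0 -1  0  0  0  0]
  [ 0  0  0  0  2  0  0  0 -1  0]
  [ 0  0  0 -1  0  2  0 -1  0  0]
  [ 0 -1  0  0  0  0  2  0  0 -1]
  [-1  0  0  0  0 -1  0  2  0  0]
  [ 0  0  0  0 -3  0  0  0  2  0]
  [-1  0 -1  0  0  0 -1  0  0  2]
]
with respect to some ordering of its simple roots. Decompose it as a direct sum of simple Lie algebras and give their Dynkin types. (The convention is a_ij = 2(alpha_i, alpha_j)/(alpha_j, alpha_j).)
E_8 + G_2

The diagram associated to this matrix has two connected components: the simple roots {alpha_1, alpha_2, alpha_3, alpha_4, alpha_6, alpha_7, alpha_8, alpha_10} form a chain of 7 nodes with one extra node attached to the third node from one end (E_8), and {alpha_5, alpha_9} form two nodes joined by a triple edge (G_2). A semisimple Lie algebra decomposes uniquely as the direct sum of simple ideals, one per connected component of its Dynkin diagram, so g ≅ E_8 ⊕ G_2 (dimension 248 + 14 = 262).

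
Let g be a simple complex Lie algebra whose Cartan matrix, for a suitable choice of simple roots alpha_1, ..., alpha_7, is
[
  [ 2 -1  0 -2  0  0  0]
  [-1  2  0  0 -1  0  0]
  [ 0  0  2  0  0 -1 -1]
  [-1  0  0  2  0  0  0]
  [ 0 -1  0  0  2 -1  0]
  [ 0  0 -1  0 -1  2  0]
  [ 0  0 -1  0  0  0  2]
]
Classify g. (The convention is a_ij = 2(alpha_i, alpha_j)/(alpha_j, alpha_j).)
The matrix has rank 7 with 2's on the diagonal. Reading the off-diagonal entries as Dynkin edges (a single edge where a_ij = a_ji = -1; a double or triple edge where a_ij * a_ji = 2 or 3), the diagram is a chain of 7 nodes with a double edge at one end; the terminal node there is the unique short simple root (B_7). One simple-root ordering that puts it in standard form is (alpha_7, alpha_3, alpha_6, alpha_5, alpha_2, alpha_1, alpha_4). So the algebra is type B_7, i.e. so(15).

B_7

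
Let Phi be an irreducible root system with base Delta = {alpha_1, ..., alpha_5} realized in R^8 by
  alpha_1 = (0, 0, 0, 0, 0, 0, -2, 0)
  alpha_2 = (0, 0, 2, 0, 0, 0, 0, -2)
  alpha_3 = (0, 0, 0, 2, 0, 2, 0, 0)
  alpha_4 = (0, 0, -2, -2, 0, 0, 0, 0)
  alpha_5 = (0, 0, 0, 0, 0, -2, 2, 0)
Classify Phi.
B_5 (so(11))

Compute the Cartan integers a_ij = 2(alpha_i, alpha_j)/(alpha_j, alpha_j); the resulting 5x5 Cartan matrix is
[[2, 0, 0, 0, -1], [0, 2, 0, -1, 0], [0, 0, 2, -1, -1], [0, -1, -1, 2, 0], [-2, 0, -1, 0, 2]].
The roots have two lengths (squared-length ratio 2:1); the short ones are alpha_{1}. The associated Dynkin diagram is a chain of 5 nodes with a double edge at one end; the terminal node there is the unique short simple root (B_5), so the type is B_5 (the algebra so(11)).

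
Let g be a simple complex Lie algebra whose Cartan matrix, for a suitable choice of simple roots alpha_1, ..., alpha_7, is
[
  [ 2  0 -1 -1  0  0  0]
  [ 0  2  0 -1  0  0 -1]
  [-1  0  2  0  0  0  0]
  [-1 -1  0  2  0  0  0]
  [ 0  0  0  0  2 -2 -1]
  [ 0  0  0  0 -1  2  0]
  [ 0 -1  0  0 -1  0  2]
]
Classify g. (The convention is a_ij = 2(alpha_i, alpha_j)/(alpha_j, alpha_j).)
The matrix has rank 7 with 2's on the diagonal. Reading the off-diagonal entries as Dynkin edges (a single edge where a_ij = a_ji = -1; a double or triple edge where a_ij * a_ji = 2 or 3), the diagram is a chain of 7 nodes with a double edge at one end; the terminal node there is the unique short simple root (B_7). One simple-root ordering that puts it in standard form is (alpha_3, alpha_1, alpha_4, alpha_2, alpha_7, alpha_5, alpha_6). So the algebra is type B_7, i.e. so(15).

B_7 (so(15))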